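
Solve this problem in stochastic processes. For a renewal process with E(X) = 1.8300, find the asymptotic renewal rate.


Long-run renewal rate = 1/E(X)
= 1/1.8300
= 0.5464

0.5464


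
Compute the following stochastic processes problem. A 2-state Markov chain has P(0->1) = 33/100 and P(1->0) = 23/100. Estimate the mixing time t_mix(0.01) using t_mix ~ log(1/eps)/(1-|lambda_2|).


lambda_2 = |1 - p01 - p10| = |1 - 0.3300 - 0.2300| = 0.4400
t_mix ~ log(1/eps)/(1 - |lambda_2|)
= log(100)/(1 - 0.4400) = 4.6052/0.5600
= 8.2235

8.2235


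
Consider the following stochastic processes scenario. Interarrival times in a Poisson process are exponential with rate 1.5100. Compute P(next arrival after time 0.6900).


P(X > t) = exp(-lambda * t)
= exp(-1.5100 * 0.6900)
= exp(-1.0419) = 0.3528

0.3528


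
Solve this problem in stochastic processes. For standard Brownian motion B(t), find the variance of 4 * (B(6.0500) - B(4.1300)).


Var(alpha*(B(t)-B(s))) = alpha^2 * (t-s)
= 4^2 * (6.0500 - 4.1300)
= 16 * 1.9200
= 30.7200

30.7200


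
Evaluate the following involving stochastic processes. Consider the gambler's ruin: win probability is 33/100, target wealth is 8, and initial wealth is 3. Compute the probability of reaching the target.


Gambler's ruin formula:
r = q/p = 0.6700/0.3300 = 2.0303
P(win) = (1 - r^i)/(1 - r^N)
= (1 - 2.0303^3)/(1 - 2.0303^8)
= 0.0256

0.0256


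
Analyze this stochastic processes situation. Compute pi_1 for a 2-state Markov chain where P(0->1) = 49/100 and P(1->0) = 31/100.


Stationary distribution: pi_0 = p10/(p01+p10), pi_1 = p01/(p01+p10)
p01 = 0.4900, p10 = 0.3100
pi_1 = 0.6125

0.6125


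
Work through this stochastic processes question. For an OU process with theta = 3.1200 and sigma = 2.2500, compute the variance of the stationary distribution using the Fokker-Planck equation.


Stationary variance = sigma^2 / (2*theta)
= 2.2500^2 / (2*3.1200)
= 5.0625 / 6.2400
= 0.8113

0.8113


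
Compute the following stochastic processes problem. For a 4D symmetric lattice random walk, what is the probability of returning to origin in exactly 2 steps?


P(return in 2 steps) = P(reverse first step) = 1/(2d)
= 1/8
= 0.1250

0.1250


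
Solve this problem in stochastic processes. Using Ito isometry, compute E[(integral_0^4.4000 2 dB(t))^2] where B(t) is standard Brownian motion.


By Ito isometry: E[(int f dB)^2] = int f^2 dt
= 2^2 * 4.4000
= 4 * 4.4000 = 17.6000

17.6000


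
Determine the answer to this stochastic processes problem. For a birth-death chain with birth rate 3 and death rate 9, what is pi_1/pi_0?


For birth-death process, pi_n/pi_0 = (lambda/mu)^n
= (3/9)^1
= 0.3333

0.3333


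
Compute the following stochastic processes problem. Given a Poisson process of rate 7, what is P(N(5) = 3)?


P(N(t)=k) = (lambda*t)^k * exp(-lambda*t) / k!
lambda*t = 35
= 35^3 * exp(-35) / 3!
= 42875 * 6.3051e-16 / 6
= 4.5055e-12

4.5055e-12


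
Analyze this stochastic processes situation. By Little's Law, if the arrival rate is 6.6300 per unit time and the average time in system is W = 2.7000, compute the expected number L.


Little's Law: L = lambda * W
= 6.6300 * 2.7000
= 17.9010

17.9010


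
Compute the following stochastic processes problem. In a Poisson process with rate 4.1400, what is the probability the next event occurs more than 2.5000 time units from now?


P(X > t) = exp(-lambda * t)
= exp(-4.1400 * 2.5000)
= exp(-10.3500) = 3.1993e-05

3.1993e-05


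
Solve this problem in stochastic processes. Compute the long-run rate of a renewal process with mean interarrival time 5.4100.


Long-run renewal rate = 1/E(X)
= 1/5.4100
= 0.1848

0.1848


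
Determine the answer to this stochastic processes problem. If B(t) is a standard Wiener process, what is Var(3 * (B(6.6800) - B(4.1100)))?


Var(alpha*(B(t)-B(s))) = alpha^2 * (t-s)
= 3^2 * (6.6800 - 4.1100)
= 9 * 2.5700
= 23.1300

23.1300


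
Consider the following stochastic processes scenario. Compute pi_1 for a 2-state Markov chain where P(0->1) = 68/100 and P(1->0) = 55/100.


Stationary distribution: pi_0 = p10/(p01+p10), pi_1 = p01/(p01+p10)
p01 = 0.6800, p10 = 0.5500
pi_1 = 0.5528

0.5528


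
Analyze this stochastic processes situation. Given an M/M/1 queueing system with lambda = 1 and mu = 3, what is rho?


rho = lambda/mu
= 1/3
= 0.3333

0.3333


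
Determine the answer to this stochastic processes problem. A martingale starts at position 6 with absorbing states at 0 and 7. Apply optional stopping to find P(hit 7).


By optional stopping theorem: E(M at tau) = M(0) = 6
P(hit 7)*7 + P(hit 0)*0 = 6
P(hit 7) = (6 - 0)/(7 - 0) = 6/7 = 0.8571

0.8571


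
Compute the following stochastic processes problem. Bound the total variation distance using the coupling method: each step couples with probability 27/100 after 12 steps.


TV distance bound <= (1-delta)^n
= (1 - 0.2700)^12
= 0.7300^12
= 0.0229

0.0229


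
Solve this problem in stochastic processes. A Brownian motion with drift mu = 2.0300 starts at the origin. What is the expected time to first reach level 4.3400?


Expected first passage time = a/mu
= 4.3400/2.0300
= 2.1379

2.1379


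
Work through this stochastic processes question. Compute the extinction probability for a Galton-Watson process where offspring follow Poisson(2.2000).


Since mu = 2.2000 > 1, extinction prob q < 1.
Solve s = exp(mu*(s-1)) iteratively.
q = 0.1563

0.1563


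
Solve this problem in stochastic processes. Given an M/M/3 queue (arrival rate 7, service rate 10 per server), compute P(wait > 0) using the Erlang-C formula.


a = lambda/mu = 0.7000
rho = a/c = 0.2333
Erlang-C formula applied:
C(c,a) = 0.0369

0.0369


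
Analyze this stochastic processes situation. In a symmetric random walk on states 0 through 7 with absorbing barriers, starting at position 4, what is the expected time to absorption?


For symmetric RW on 0,...,N with absorbing barriers, E(i) = i*(N-i)
E(4) = 4 * 3 = 12

12


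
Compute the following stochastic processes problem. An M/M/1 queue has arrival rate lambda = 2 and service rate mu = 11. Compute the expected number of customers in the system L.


rho = 2/11 = 0.1818
L = rho/(1-rho)
= 0.1818/0.8182
= 0.2222

0.2222


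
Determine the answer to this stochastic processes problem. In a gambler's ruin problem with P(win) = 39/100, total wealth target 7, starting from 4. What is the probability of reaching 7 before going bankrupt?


Gambler's ruin formula:
r = q/p = 0.6100/0.3900 = 1.5641
P(win) = (1 - r^i)/(1 - r^N)
= (1 - 1.5641^4)/(1 - 1.5641^7)
= 0.2276

0.2276


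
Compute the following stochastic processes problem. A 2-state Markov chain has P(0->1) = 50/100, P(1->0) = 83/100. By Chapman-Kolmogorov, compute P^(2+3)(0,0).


P^5 = P^2 * P^3
Computing via matrix multiplication of the transition matrix.
Entry (0,0) of P^5 = 0.6226

0.6226


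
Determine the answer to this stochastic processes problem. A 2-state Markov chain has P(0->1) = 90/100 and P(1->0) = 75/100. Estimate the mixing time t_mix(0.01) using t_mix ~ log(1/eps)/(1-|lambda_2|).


lambda_2 = |1 - p01 - p10| = |1 - 0.9000 - 0.7500| = 0.6500
t_mix ~ log(1/eps)/(1 - |lambda_2|)
= log(100)/(1 - 0.6500) = 4.6052/0.3500
= 13.1576

13.1576


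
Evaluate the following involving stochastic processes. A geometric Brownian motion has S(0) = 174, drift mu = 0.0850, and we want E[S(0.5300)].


E[S(t)] = S(0) * exp(mu * t)
= 174 * exp(0.0850 * 0.5300)
= 174 * 1.0461
= 182.0179

182.0179


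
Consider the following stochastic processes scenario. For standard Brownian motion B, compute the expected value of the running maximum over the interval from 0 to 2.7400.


E(max B(s)) = sqrt(2t/pi)
= sqrt(2*2.7400/pi)
= sqrt(1.7443)
= 1.3207

1.3207


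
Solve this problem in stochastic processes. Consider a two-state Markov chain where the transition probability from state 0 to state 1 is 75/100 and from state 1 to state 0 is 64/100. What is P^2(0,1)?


Computing P^2 by matrix multiplication.
P = [[0.2500, 0.7500], [0.6400, 0.3600]]
After raising P to the power 2:
P^2(0,1) = 0.4575

0.4575


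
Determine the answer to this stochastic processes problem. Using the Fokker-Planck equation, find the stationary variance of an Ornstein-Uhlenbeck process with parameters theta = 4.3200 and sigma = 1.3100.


Stationary variance = sigma^2 / (2*theta)
= 1.3100^2 / (2*4.3200)
= 1.7161 / 8.6400
= 0.1986

0.1986


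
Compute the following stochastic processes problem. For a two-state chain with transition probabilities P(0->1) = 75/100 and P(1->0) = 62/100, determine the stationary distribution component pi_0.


Stationary distribution: pi_0 = p10/(p01+p10), pi_1 = p01/(p01+p10)
p01 = 0.7500, p10 = 0.6200
pi_0 = 0.4526

0.4526


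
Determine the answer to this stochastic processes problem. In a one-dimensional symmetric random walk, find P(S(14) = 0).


P(S(14) = 0) = C(14,7) / 4^7
= 3432 / 16384
= 0.2095

0.2095


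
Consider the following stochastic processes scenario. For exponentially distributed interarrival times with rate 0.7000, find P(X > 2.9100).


P(X > t) = exp(-lambda * t)
= exp(-0.7000 * 2.9100)
= exp(-2.0370) = 0.1304

0.1304


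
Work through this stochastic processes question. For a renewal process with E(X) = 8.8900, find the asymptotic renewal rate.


Long-run renewal rate = 1/E(X)
= 1/8.8900
= 0.1125

0.1125


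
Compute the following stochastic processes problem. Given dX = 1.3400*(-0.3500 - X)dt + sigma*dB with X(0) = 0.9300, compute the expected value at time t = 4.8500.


E[X(t)] = mu + (X(0) - mu)*exp(-theta*t)
= -0.3500 + (0.9300 - -0.3500)*exp(-1.3400*4.8500)
= -0.3500 + 1.2800 * 0.0015
= -0.3481

-0.3481


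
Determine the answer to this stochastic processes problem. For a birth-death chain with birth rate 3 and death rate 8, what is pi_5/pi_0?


For birth-death process, pi_n/pi_0 = (lambda/mu)^n
= (3/8)^5
= 0.0074

0.0074


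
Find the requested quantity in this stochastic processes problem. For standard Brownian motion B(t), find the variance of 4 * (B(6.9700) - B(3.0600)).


Var(alpha*(B(t)-B(s))) = alpha^2 * (t-s)
= 4^2 * (6.9700 - 3.0600)
= 16 * 3.9100
= 62.5600

62.5600


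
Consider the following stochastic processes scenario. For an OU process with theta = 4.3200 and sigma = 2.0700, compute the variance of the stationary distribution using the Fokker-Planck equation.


Stationary variance = sigma^2 / (2*theta)
= 2.0700^2 / (2*4.3200)
= 4.2849 / 8.6400
= 0.4959

0.4959


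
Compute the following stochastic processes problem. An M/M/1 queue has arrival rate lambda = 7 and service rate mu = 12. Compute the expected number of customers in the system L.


rho = 7/12 = 0.5833
L = rho/(1-rho)
= 0.5833/0.4167
= 1.4000

1.4000


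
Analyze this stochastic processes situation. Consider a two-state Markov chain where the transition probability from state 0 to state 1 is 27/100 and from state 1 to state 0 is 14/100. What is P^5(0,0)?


Computing P^5 by matrix multiplication.
P = [[0.7300, 0.2700], [0.1400, 0.8600]]
After raising P to the power 5:
P^5(0,0) = 0.3885

0.3885


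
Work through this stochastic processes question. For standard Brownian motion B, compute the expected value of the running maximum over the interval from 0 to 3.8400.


E(max B(s)) = sqrt(2t/pi)
= sqrt(2*3.8400/pi)
= sqrt(2.4446)
= 1.5635

1.5635


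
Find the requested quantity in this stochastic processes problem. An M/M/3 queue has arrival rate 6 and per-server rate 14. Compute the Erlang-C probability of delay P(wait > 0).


a = lambda/mu = 0.4286
rho = a/c = 0.1429
Erlang-C formula applied:
C(c,a) = 0.0100

0.0100


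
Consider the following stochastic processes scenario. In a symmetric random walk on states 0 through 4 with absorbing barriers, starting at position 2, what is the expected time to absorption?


For symmetric RW on 0,...,N with absorbing barriers, E(i) = i*(N-i)
E(2) = 2 * 2 = 4

4


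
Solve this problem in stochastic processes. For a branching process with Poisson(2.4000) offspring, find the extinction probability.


Since mu = 2.4000 > 1, extinction prob q < 1.
Solve s = exp(mu*(s-1)) iteratively.
q = 0.1214

0.1214


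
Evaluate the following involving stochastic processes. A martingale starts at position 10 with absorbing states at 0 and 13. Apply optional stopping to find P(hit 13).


By optional stopping theorem: E(M at tau) = M(0) = 10
P(hit 13)*13 + P(hit 0)*0 = 10
P(hit 13) = (10 - 0)/(13 - 0) = 10/13 = 0.7692

0.7692


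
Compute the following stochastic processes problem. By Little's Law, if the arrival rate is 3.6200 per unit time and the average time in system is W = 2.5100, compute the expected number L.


Little's Law: L = lambda * W
= 3.6200 * 2.5100
= 9.0862

9.0862


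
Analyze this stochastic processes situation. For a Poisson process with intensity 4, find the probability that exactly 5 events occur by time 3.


P(N(t)=k) = (lambda*t)^k * exp(-lambda*t) / k!
lambda*t = 12
= 12^5 * exp(-12) / 5!
= 248832 * 6.1442e-06 / 120
= 0.0127

0.0127


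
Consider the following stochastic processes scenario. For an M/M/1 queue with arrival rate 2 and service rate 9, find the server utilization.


rho = lambda/mu
= 2/9
= 0.2222

0.2222


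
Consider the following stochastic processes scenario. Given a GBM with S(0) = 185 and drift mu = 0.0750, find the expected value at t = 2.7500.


E[S(t)] = S(0) * exp(mu * t)
= 185 * exp(0.0750 * 2.7500)
= 185 * 1.2291
= 227.3762

227.3762


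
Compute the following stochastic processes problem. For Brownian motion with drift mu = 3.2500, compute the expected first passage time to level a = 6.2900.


Expected first passage time = a/mu
= 6.2900/3.2500
= 1.9354

1.9354


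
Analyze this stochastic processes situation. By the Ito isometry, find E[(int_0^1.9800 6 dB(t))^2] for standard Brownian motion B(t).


By Ito isometry: E[(int f dB)^2] = int f^2 dt
= 6^2 * 1.9800
= 36 * 1.9800 = 71.2800

71.2800


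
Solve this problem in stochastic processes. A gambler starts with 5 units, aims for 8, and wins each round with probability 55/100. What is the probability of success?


Gambler's ruin formula:
r = q/p = 0.4500/0.5500 = 0.8182
P(win) = (1 - r^i)/(1 - r^N)
= (1 - 0.8182^5)/(1 - 0.8182^8)
= 0.7925

0.7925


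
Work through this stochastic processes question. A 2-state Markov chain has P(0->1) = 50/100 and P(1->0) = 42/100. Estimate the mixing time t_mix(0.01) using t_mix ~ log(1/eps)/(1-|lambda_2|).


lambda_2 = |1 - p01 - p10| = |1 - 0.5000 - 0.4200| = 0.0800
t_mix ~ log(1/eps)/(1 - |lambda_2|)
= log(100)/(1 - 0.0800) = 4.6052/0.9200
= 5.0056

5.0056


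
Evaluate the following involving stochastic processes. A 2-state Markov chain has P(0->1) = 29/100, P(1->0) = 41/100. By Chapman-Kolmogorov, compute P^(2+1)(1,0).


P^3 = P^2 * P^1
Computing via matrix multiplication of the transition matrix.
Entry (1,0) of P^3 = 0.5699

0.5699


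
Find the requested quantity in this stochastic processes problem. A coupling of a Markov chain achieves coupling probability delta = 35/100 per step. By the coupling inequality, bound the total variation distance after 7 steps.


TV distance bound <= (1-delta)^n
= (1 - 0.3500)^7
= 0.6500^7
= 0.0490

0.0490


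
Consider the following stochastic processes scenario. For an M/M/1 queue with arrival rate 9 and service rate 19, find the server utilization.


rho = lambda/mu
= 9/19
= 0.4737

0.4737


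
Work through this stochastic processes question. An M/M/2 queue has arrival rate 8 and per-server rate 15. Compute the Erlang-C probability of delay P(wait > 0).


a = lambda/mu = 0.5333
rho = a/c = 0.2667
Erlang-C formula applied:
C(c,a) = 0.1123

0.1123


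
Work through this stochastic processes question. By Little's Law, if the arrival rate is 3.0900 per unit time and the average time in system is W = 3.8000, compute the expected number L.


Little's Law: L = lambda * W
= 3.0900 * 3.8000
= 11.7420

11.7420


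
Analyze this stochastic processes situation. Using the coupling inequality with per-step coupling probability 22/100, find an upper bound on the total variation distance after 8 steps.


TV distance bound <= (1-delta)^n
= (1 - 0.2200)^8
= 0.7800^8
= 0.1370

0.1370


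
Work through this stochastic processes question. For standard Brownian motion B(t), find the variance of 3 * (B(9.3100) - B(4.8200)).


Var(alpha*(B(t)-B(s))) = alpha^2 * (t-s)
= 3^2 * (9.3100 - 4.8200)
= 9 * 4.4900
= 40.4100

40.4100


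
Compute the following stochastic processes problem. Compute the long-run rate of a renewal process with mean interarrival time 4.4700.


Long-run renewal rate = 1/E(X)
= 1/4.4700
= 0.2237

0.2237


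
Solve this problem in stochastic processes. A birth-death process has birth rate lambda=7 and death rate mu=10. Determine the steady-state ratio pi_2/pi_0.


For birth-death process, pi_n/pi_0 = (lambda/mu)^n
= (7/10)^2
= 0.4900

0.4900


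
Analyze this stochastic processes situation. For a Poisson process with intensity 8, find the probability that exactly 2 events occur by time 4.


P(N(t)=k) = (lambda*t)^k * exp(-lambda*t) / k!
lambda*t = 32
= 32^2 * exp(-32) / 2!
= 1024 * 1.2664e-14 / 2
= 6.4841e-12

6.4841e-12


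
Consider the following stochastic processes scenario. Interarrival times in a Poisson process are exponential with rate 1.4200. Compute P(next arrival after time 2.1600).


P(X > t) = exp(-lambda * t)
= exp(-1.4200 * 2.1600)
= exp(-3.0672) = 0.0466

0.0466


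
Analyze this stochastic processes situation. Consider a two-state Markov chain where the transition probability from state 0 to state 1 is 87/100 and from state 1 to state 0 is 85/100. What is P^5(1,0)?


Computing P^5 by matrix multiplication.
P = [[0.1300, 0.8700], [0.8500, 0.1500]]
After raising P to the power 5:
P^5(1,0) = 0.5898

0.5898


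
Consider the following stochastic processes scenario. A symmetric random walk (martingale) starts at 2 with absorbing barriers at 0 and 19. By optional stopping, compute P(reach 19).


By optional stopping theorem: E(M at tau) = M(0) = 2
P(hit 19)*19 + P(hit 0)*0 = 2
P(hit 19) = (2 - 0)/(19 - 0) = 2/19 = 0.1053

0.1053


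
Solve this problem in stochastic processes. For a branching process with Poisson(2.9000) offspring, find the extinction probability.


Since mu = 2.9000 > 1, extinction prob q < 1.
Solve s = exp(mu*(s-1)) iteratively.
q = 0.0668

0.0668


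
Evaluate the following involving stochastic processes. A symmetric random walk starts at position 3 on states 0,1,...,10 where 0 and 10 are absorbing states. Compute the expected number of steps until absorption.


For symmetric RW on 0,...,N with absorbing barriers, E(i) = i*(N-i)
E(3) = 3 * 7 = 21

21


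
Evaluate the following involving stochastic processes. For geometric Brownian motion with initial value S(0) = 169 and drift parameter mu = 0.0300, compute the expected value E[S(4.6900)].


E[S(t)] = S(0) * exp(mu * t)
= 169 * exp(0.0300 * 4.6900)
= 169 * 1.1511
= 194.5324

194.5324


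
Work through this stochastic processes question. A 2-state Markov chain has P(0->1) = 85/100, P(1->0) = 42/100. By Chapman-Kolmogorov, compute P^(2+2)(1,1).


P^4 = P^2 * P^2
Computing via matrix multiplication of the transition matrix.
Entry (1,1) of P^4 = 0.6710

0.6710


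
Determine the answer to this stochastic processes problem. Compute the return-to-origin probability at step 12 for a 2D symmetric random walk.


P = C(12,6)^2 / 4^12
= 924^2 / 16777216
= 853776 / 16777216
= 0.0509

0.0509


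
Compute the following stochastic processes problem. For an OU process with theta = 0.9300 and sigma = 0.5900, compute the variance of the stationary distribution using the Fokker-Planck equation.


Stationary variance = sigma^2 / (2*theta)
= 0.5900^2 / (2*0.9300)
= 0.3481 / 1.8600
= 0.1872

0.1872


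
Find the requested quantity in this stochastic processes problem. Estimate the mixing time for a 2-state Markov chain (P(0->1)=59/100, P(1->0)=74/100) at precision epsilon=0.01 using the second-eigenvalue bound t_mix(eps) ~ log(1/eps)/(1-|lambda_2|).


lambda_2 = |1 - p01 - p10| = |1 - 0.5900 - 0.7400| = 0.3300
t_mix ~ log(1/eps)/(1 - |lambda_2|)
= log(100)/(1 - 0.3300) = 4.6052/0.6700
= 6.8734

6.8734


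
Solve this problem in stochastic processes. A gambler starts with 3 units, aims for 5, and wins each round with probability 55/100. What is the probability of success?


Gambler's ruin formula:
r = q/p = 0.4500/0.5500 = 0.8182
P(win) = (1 - r^i)/(1 - r^N)
= (1 - 0.8182^3)/(1 - 0.8182^5)
= 0.7141

0.7141


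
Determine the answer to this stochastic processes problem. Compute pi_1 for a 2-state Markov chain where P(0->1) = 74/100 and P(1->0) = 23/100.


Stationary distribution: pi_0 = p10/(p01+p10), pi_1 = p01/(p01+p10)
p01 = 0.7400, p10 = 0.2300
pi_1 = 0.7629

0.7629


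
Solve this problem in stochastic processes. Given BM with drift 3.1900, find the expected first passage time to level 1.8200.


Expected first passage time = a/mu
= 1.8200/3.1900
= 0.5705

0.5705


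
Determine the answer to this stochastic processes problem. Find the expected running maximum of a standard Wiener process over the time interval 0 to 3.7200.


E(max B(s)) = sqrt(2t/pi)
= sqrt(2*3.7200/pi)
= sqrt(2.3682)
= 1.5389

1.5389


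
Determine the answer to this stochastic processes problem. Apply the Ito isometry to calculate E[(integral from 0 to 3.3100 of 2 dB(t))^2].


By Ito isometry: E[(int f dB)^2] = int f^2 dt
= 2^2 * 3.3100
= 4 * 3.3100 = 13.2400

13.2400


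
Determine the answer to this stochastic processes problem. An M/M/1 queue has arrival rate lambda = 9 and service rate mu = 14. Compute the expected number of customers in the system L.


rho = 9/14 = 0.6429
L = rho/(1-rho)
= 0.6429/0.3571
= 1.8000

1.8000


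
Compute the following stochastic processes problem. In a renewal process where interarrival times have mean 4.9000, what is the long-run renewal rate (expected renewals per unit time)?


Long-run renewal rate = 1/E(X)
= 1/4.9000
= 0.2041

0.2041


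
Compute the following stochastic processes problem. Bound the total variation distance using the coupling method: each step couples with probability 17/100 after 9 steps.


TV distance bound <= (1-delta)^n
= (1 - 0.1700)^9
= 0.8300^9
= 0.1869

0.1869


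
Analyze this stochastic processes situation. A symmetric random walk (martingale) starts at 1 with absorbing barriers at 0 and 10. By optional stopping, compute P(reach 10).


By optional stopping theorem: E(M at tau) = M(0) = 1
P(hit 10)*10 + P(hit 0)*0 = 1
P(hit 10) = (1 - 0)/(10 - 0) = 1/10 = 0.1000

0.1000


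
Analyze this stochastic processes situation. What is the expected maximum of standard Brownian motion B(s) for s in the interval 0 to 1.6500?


E(max B(s)) = sqrt(2t/pi)
= sqrt(2*1.6500/pi)
= sqrt(1.0504)
= 1.0249

1.0249


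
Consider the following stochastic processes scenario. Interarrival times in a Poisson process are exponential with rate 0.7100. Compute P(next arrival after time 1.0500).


P(X > t) = exp(-lambda * t)
= exp(-0.7100 * 1.0500)
= exp(-0.7455) = 0.4745

0.4745


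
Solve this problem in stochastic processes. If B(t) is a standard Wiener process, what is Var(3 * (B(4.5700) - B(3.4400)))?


Var(alpha*(B(t)-B(s))) = alpha^2 * (t-s)
= 3^2 * (4.5700 - 3.4400)
= 9 * 1.1300
= 10.1700

10.1700


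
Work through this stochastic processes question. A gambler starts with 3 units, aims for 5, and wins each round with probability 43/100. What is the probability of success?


Gambler's ruin formula:
r = q/p = 0.5700/0.4300 = 1.3256
P(win) = (1 - r^i)/(1 - r^N)
= (1 - 1.3256^3)/(1 - 1.3256^5)
= 0.4298

0.4298


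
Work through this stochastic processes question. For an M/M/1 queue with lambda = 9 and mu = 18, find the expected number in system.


rho = 9/18 = 0.5000
L = rho/(1-rho)
= 0.5000/0.5000
= 1.0000

1.0000


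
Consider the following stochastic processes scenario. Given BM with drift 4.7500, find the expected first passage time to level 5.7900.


Expected first passage time = a/mu
= 5.7900/4.7500
= 1.2189

1.2189


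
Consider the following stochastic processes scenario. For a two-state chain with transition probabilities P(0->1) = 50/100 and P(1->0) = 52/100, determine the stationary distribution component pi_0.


Stationary distribution: pi_0 = p10/(p01+p10), pi_1 = p01/(p01+p10)
p01 = 0.5000, p10 = 0.5200
pi_0 = 0.5098

0.5098


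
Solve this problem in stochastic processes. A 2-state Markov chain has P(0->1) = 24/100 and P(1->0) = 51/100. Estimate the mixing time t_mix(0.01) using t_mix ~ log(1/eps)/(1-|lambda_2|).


lambda_2 = |1 - p01 - p10| = |1 - 0.2400 - 0.5100| = 0.2500
t_mix ~ log(1/eps)/(1 - |lambda_2|)
= log(100)/(1 - 0.2500) = 4.6052/0.7500
= 6.1402

6.1402


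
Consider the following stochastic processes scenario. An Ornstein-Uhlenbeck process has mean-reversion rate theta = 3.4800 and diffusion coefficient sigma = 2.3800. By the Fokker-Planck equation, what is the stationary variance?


Stationary variance = sigma^2 / (2*theta)
= 2.3800^2 / (2*3.4800)
= 5.6644 / 6.9600
= 0.8139

0.8139


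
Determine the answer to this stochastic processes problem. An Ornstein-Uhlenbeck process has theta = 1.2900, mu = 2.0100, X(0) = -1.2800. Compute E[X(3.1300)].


E[X(t)] = mu + (X(0) - mu)*exp(-theta*t)
= 2.0100 + (-1.2800 - 2.0100)*exp(-1.2900*3.1300)
= 2.0100 + -3.2900 * 0.0176
= 1.9520

1.9520


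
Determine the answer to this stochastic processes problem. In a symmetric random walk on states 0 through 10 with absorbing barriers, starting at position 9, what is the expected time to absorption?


For symmetric RW on 0,...,N with absorbing barriers, E(i) = i*(N-i)
E(9) = 9 * 1 = 9

9


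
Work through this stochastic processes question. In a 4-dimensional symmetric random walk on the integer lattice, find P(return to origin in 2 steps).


P(return in 2 steps) = P(reverse first step) = 1/(2d)
= 1/8
= 0.1250

0.1250


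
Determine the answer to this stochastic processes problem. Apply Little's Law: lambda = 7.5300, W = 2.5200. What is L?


Little's Law: L = lambda * W
= 7.5300 * 2.5200
= 18.9756

18.9756


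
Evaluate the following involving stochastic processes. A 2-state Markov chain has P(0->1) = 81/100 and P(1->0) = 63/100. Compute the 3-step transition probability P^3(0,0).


Computing P^3 by matrix multiplication.
P = [[0.1900, 0.8100], [0.6300, 0.3700]]
After raising P to the power 3:
P^3(0,0) = 0.3896

0.3896


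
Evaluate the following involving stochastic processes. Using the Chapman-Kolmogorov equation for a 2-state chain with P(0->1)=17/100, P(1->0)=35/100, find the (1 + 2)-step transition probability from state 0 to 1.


P^3 = P^1 * P^2
Computing via matrix multiplication of the transition matrix.
Entry (0,1) of P^3 = 0.2908

0.2908


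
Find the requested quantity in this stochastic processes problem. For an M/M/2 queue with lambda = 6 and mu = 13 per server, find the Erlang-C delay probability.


a = lambda/mu = 0.4615
rho = a/c = 0.2308
Erlang-C formula applied:
C(c,a) = 0.0865

0.0865


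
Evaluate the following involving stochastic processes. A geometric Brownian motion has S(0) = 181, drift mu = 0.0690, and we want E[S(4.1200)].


E[S(t)] = S(0) * exp(mu * t)
= 181 * exp(0.0690 * 4.1200)
= 181 * 1.3288
= 240.5137

240.5137


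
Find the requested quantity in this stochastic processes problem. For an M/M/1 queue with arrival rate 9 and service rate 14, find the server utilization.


rho = lambda/mu
= 9/14
= 0.6429

0.6429


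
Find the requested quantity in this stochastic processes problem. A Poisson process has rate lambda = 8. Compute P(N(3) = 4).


P(N(t)=k) = (lambda*t)^k * exp(-lambda*t) / k!
lambda*t = 24
= 24^4 * exp(-24) / 4!
= 331776 * 3.7751e-11 / 24
= 5.2187e-07

5.2187e-07


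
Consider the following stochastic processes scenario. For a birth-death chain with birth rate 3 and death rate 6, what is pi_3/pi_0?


For birth-death process, pi_n/pi_0 = (lambda/mu)^n
= (3/6)^3
= 0.1250

0.1250


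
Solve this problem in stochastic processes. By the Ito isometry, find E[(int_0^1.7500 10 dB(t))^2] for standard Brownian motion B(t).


By Ito isometry: E[(int f dB)^2] = int f^2 dt
= 10^2 * 1.7500
= 100 * 1.7500 = 175.0000

175.0000


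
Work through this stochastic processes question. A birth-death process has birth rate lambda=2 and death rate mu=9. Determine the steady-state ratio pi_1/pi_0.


For birth-death process, pi_n/pi_0 = (lambda/mu)^n
= (2/9)^1
= 0.2222

0.2222


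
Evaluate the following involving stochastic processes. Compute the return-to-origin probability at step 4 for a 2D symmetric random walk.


P = C(4,2)^2 / 4^4
= 6^2 / 256
= 36 / 256
= 0.1406

0.1406


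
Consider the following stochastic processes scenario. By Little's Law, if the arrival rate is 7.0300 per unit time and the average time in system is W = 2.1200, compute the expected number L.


Little's Law: L = lambda * W
= 7.0300 * 2.1200
= 14.9036

14.9036


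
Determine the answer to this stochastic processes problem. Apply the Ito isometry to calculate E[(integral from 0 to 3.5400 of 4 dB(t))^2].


By Ito isometry: E[(int f dB)^2] = int f^2 dt
= 4^2 * 3.5400
= 16 * 3.5400 = 56.6400

56.6400


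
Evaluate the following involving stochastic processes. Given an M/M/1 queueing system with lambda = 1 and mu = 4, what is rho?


rho = lambda/mu
= 1/4
= 0.2500

0.2500


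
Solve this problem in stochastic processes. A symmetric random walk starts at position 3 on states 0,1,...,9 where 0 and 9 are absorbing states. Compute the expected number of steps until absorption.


For symmetric RW on 0,...,N with absorbing barriers, E(i) = i*(N-i)
E(3) = 3 * 6 = 18

18


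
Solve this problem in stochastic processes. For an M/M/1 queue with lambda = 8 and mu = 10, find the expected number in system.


rho = 8/10 = 0.8000
L = rho/(1-rho)
= 0.8000/0.2000
= 4.0000

4.0000


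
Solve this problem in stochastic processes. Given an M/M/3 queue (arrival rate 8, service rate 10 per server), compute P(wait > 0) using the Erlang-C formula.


a = lambda/mu = 0.8000
rho = a/c = 0.2667
Erlang-C formula applied:
C(c,a) = 0.0520

0.0520


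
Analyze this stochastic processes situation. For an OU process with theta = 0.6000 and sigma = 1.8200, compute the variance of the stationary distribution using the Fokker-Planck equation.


Stationary variance = sigma^2 / (2*theta)
= 1.8200^2 / (2*0.6000)
= 3.3124 / 1.2000
= 2.7603

2.7603


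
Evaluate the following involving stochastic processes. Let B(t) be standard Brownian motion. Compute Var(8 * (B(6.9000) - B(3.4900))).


Var(alpha*(B(t)-B(s))) = alpha^2 * (t-s)
= 8^2 * (6.9000 - 3.4900)
= 64 * 3.4100
= 218.2400

218.2400


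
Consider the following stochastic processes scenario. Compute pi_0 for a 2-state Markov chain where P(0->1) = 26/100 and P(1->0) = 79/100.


Stationary distribution: pi_0 = p10/(p01+p10), pi_1 = p01/(p01+p10)
p01 = 0.2600, p10 = 0.7900
pi_0 = 0.7524

0.7524


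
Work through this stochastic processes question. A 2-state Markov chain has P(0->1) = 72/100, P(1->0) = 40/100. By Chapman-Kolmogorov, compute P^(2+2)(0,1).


P^4 = P^2 * P^2
Computing via matrix multiplication of the transition matrix.
Entry (0,1) of P^4 = 0.6427

0.6427


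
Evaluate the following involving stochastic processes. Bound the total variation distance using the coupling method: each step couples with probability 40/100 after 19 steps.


TV distance bound <= (1-delta)^n
= (1 - 0.4000)^19
= 0.6000^19
= 6.0936e-05

6.0936e-05


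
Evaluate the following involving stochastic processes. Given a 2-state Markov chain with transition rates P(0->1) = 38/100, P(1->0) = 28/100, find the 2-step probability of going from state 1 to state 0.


Computing P^2 by matrix multiplication.
P = [[0.6200, 0.3800], [0.2800, 0.7200]]
After raising P to the power 2:
P^2(1,0) = 0.3752

0.3752


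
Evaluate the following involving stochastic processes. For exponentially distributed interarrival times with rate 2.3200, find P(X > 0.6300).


P(X > t) = exp(-lambda * t)
= exp(-2.3200 * 0.6300)
= exp(-1.4616) = 0.2319

0.2319


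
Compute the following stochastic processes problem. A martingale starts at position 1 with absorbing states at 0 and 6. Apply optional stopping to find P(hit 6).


By optional stopping theorem: E(M at tau) = M(0) = 1
P(hit 6)*6 + P(hit 0)*0 = 1
P(hit 6) = (1 - 0)/(6 - 0) = 1/6 = 0.1667

0.1667


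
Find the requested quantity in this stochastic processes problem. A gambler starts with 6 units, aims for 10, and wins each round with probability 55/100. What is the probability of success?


Gambler's ruin formula:
r = q/p = 0.4500/0.5500 = 0.8182
P(win) = (1 - r^i)/(1 - r^N)
= (1 - 0.8182^6)/(1 - 0.8182^10)
= 0.8087

0.8087


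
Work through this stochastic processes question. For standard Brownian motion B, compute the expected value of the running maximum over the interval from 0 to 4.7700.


E(max B(s)) = sqrt(2t/pi)
= sqrt(2*4.7700/pi)
= sqrt(3.0367)
= 1.7426

1.7426


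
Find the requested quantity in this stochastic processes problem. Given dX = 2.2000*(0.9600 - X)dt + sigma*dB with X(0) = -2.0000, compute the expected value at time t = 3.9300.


E[X(t)] = mu + (X(0) - mu)*exp(-theta*t)
= 0.9600 + (-2.0000 - 0.9600)*exp(-2.2000*3.9300)
= 0.9600 + -2.9600 * 1.7583e-04
= 0.9595

0.9595


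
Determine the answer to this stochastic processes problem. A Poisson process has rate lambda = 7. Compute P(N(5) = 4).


P(N(t)=k) = (lambda*t)^k * exp(-lambda*t) / k!
lambda*t = 35
= 35^4 * exp(-35) / 4!
= 1500625 * 6.3051e-16 / 24
= 3.9423e-11

3.9423e-11


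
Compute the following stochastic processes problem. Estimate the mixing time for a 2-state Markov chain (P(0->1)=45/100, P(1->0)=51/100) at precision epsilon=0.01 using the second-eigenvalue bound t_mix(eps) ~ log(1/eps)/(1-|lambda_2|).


lambda_2 = |1 - p01 - p10| = |1 - 0.4500 - 0.5100| = 0.0400
t_mix ~ log(1/eps)/(1 - |lambda_2|)
= log(100)/(1 - 0.0400) = 4.6052/0.9600
= 4.7971

4.7971


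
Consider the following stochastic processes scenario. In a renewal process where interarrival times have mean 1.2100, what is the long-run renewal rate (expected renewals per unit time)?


Long-run renewal rate = 1/E(X)
= 1/1.2100
= 0.8264

0.8264


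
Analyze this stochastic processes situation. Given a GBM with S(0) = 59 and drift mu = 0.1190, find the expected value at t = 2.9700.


E[S(t)] = S(0) * exp(mu * t)
= 59 * exp(0.1190 * 2.9700)
= 59 * 1.4239
= 84.0127

84.0127


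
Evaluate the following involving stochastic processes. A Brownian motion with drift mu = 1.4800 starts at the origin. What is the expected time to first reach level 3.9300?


Expected first passage time = a/mu
= 3.9300/1.4800
= 2.6554

2.6554


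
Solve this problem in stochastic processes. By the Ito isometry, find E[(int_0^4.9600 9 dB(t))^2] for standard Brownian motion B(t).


By Ito isometry: E[(int f dB)^2] = int f^2 dt
= 9^2 * 4.9600
= 81 * 4.9600 = 401.7600

401.7600


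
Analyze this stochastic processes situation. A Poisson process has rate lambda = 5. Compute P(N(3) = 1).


P(N(t)=k) = (lambda*t)^k * exp(-lambda*t) / k!
lambda*t = 15
= 15^1 * exp(-15) / 1!
= 15 * 3.0590e-07 / 1
= 4.5885e-06

4.5885e-06


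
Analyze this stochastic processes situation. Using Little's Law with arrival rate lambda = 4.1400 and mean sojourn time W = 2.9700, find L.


Little's Law: L = lambda * W
= 4.1400 * 2.9700
= 12.2958

12.2958


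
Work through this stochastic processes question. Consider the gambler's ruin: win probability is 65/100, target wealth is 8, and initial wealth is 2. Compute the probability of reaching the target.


Gambler's ruin formula:
r = q/p = 0.3500/0.6500 = 0.5385
P(win) = (1 - r^i)/(1 - r^N)
= (1 - 0.5385^2)/(1 - 0.5385^8)
= 0.7151

0.7151


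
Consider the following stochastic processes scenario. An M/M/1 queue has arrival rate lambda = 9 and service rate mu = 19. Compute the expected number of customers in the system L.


rho = 9/19 = 0.4737
L = rho/(1-rho)
= 0.4737/0.5263
= 0.9000

0.9000


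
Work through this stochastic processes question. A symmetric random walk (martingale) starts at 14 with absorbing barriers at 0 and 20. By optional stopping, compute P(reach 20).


By optional stopping theorem: E(M at tau) = M(0) = 14
P(hit 20)*20 + P(hit 0)*0 = 14
P(hit 20) = (14 - 0)/(20 - 0) = 7/10 = 0.7000

0.7000


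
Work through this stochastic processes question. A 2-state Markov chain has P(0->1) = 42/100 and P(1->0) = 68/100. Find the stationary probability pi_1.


Stationary distribution: pi_0 = p10/(p01+p10), pi_1 = p01/(p01+p10)
p01 = 0.4200, p10 = 0.6800
pi_1 = 0.3818

0.3818


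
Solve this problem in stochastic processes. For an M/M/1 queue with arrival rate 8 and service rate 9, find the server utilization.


rho = lambda/mu
= 8/9
= 0.8889

0.8889


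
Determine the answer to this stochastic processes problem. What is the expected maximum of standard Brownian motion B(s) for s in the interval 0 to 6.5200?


E(max B(s)) = sqrt(2t/pi)
= sqrt(2*6.5200/pi)
= sqrt(4.1508)
= 2.0373

2.0373


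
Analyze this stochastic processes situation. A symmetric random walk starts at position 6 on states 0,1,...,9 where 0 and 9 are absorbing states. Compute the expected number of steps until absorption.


For symmetric RW on 0,...,N with absorbing barriers, E(i) = i*(N-i)
E(6) = 6 * 3 = 18

18


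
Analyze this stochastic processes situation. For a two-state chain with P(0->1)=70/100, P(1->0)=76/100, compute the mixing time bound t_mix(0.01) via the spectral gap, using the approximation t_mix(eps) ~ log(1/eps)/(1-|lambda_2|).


lambda_2 = |1 - p01 - p10| = |1 - 0.7000 - 0.7600| = 0.4600
t_mix ~ log(1/eps)/(1 - |lambda_2|)
= log(100)/(1 - 0.4600) = 4.6052/0.5400
= 8.5281

8.5281


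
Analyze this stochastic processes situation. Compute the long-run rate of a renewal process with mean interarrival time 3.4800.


Long-run renewal rate = 1/E(X)
= 1/3.4800
= 0.2874

0.2874


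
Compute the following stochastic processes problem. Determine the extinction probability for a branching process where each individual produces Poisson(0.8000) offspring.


Since mu = 0.8000 <= 1, extinction probability = 1.

1.0000


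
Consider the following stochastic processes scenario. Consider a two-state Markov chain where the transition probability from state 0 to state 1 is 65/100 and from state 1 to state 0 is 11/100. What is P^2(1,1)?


Computing P^2 by matrix multiplication.
P = [[0.3500, 0.6500], [0.1100, 0.8900]]
After raising P to the power 2:
P^2(1,1) = 0.8636

0.8636


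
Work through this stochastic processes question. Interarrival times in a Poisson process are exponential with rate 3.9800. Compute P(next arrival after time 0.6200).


P(X > t) = exp(-lambda * t)
= exp(-3.9800 * 0.6200)
= exp(-2.4676) = 0.0848

0.0848


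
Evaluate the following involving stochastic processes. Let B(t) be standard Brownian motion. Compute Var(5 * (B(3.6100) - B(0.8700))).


Var(alpha*(B(t)-B(s))) = alpha^2 * (t-s)
= 5^2 * (3.6100 - 0.8700)
= 25 * 2.7400
= 68.5000

68.5000


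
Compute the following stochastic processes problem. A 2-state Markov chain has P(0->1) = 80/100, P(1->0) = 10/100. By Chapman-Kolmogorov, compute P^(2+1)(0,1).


P^3 = P^2 * P^1
Computing via matrix multiplication of the transition matrix.
Entry (0,1) of P^3 = 0.8880

0.8880


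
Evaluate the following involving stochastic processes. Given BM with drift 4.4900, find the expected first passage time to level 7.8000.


Expected first passage time = a/mu
= 7.8000/4.4900
= 1.7372

1.7372
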